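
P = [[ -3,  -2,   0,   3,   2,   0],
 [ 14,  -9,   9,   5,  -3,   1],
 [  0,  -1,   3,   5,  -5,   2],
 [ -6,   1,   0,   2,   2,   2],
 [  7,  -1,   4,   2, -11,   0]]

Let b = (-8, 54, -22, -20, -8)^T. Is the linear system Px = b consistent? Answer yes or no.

yes

Row reduce the augmented matrix [P | b].
R2 ← R2 + (14/3)·R1: [0, -55/3, 9, 19, 19/3, 1, 50/3]
R4 ← R4 − (2)·R1: [0, 5, 0, -4, -2, 2, -4]
R5 ← R5 + (7/3)·R1: [0, -17/3, 4, 9, -19/3, 0, -80/3]
R3 ← R3 − (3/55)·R2: [0, 0, 138/55, 218/55, -294/55, 107/55, -252/11]
R4 ← R4 + (3/11)·R2: [0, 0, 27/11, 13/11, -3/11, 25/11, 6/11]
R5 ← R5 − (17/55)·R2: [0, 0, 67/55, 172/55, -456/55, -17/55, -350/11]
R4 ← R4 − (45/46)·R3: [0, 0, 0, -62/23, 114/23, 17/46, 528/23]
R5 ← R5 − (67/138)·R3: [0, 0, 0, 83/69, -131/23, -173/138, -476/23]
R5 ← R5 + (83/186)·R4: [0, 0, 0, 0, -108/31, -135/124, -324/31]
The echelon form has 5 nonzero rows, and every pivot lies in the first 6 columns, so rank(P) = rank([P|b]) = 5.
The system is consistent.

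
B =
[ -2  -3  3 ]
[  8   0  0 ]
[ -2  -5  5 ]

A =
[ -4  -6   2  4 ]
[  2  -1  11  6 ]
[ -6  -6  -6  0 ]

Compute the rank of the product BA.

2

First compute BA:
[[-16,  -3, -55, -26],
 [-32, -48,  16,  32],
 [-32, -13, -89, -38]]
Now row reduce the product.
R2 ← R2 − (2)·R1: [0, -42, 126, 84]
R3 ← R3 − (2)·R1: [0, -7, 21, 14]
R3 ← R3 − (1/6)·R2: [0, 0, 0, 0]
2 nonzero rows, so rank(BA) = 2.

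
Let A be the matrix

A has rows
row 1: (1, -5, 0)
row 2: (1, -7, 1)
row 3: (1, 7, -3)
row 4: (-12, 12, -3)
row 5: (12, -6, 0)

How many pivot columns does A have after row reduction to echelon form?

3

Row reduce to echelon form.
R2 ← R2 − R1: [0, -2, 1]
R3 ← R3 − R1: [0, 12, -3]
R4 ← R4 + (12)·R1: [0, -48, -3]
R5 ← R5 − (12)·R1: [0, 54, 0]
R3 ← R3 + (6)·R2: [0, 0, 3]
R4 ← R4 − (24)·R2: [0, 0, -27]
R5 ← R5 + (27)·R2: [0, 0, 27]
R4 ← R4 + (9)·R3: [0, 0, 0]
R5 ← R5 − (9)·R3: [0, 0, 0]
Echelon form has 3 nonzero rows, so rank(A) = 3.
Each nonzero row contributes one pivot column: 3 pivot columns.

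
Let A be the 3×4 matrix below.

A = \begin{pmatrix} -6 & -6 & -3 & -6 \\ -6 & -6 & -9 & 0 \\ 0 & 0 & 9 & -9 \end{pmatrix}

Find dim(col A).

2

Row reduce to echelon form.
R2 ← R2 − R1: [0, 0, -6, 6]
R3 ← R3 + (3/2)·R2: [0, 0, 0, 0]
Echelon form has 2 nonzero rows, so rank(A) = 2.
The column space has dimension equal to the rank: 2.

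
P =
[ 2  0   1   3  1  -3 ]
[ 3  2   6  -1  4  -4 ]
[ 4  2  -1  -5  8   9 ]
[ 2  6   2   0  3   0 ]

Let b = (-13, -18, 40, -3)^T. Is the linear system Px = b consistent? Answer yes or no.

Row reduce the augmented matrix [P | b].
R2 ← R2 − (3/2)·R1: [0, 2, 9/2, -11/2, 5/2, 1/2, 3/2]
R3 ← R3 − (2)·R1: [0, 2, -3, -11, 6, 15, 66]
R4 ← R4 − R1: [0, 6, 1, -3, 2, 3, 10]
R3 ← R3 − R2: [0, 0, -15/2, -11/2, 7/2, 29/2, 129/2]
R4 ← R4 − (3)·R2: [0, 0, -25/2, 27/2, -11/2, 3/2, 11/2]
R4 ← R4 − (5/3)·R3: [0, 0, 0, 68/3, -34/3, -68/3, -102]
The echelon form has 4 nonzero rows, and every pivot lies in the first 6 columns, so rank(P) = rank([P|b]) = 4.
The system is consistent.

yes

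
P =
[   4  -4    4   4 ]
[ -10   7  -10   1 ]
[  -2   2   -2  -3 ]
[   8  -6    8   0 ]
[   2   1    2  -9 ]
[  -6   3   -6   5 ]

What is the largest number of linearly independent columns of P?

Row reduce to echelon form.
R2 ← R2 + (5/2)·R1: [0, -3, 0, 11]
R3 ← R3 + (1/2)·R1: [0, 0, 0, -1]
R4 ← R4 − (2)·R1: [0, 2, 0, -8]
R5 ← R5 − (1/2)·R1: [0, 3, 0, -11]
R6 ← R6 + (3/2)·R1: [0, -3, 0, 11]
R4 ← R4 + (2/3)·R2: [0, 0, 0, -2/3]
R5 ← R5 + R2: [0, 0, 0, 0]
R6 ← R6 − R2: [0, 0, 0, 0]
R4 ← R4 − (2/3)·R3: [0, 0, 0, 0]
Echelon form has 3 nonzero rows, so rank(P) = 3.
The rank gives the maximum number of linearly independent columns: 3.

3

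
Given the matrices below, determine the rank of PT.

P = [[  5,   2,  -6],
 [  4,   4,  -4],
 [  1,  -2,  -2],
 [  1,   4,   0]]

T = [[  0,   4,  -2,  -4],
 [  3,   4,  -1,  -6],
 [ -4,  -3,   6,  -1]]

First compute PT:
[[ 30,  46, -48, -26],
 [ 28,  44, -36, -36],
 [  2,   2, -12,  10],
 [ 12,  20,  -6, -28]]
Now row reduce the product.
R2 ← R2 − (14/15)·R1: [0, 16/15, 44/5, -176/15]
R3 ← R3 − (1/15)·R1: [0, -16/15, -44/5, 176/15]
R4 ← R4 − (2/5)·R1: [0, 8/5, 66/5, -88/5]
R3 ← R3 + R2: [0, 0, 0, 0]
R4 ← R4 − (3/2)·R2: [0, 0, 0, 0]
2 nonzero rows, so rank(PT) = 2.

2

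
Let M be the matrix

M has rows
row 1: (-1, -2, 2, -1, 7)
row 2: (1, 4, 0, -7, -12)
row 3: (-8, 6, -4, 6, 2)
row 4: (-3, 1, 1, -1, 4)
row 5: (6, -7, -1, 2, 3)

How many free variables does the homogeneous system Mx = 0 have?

Row reduce to echelon form.
R2 ← R2 + R1: [0, 2, 2, -8, -5]
R3 ← R3 − (8)·R1: [0, 22, -20, 14, -54]
R4 ← R4 − (3)·R1: [0, 7, -5, 2, -17]
R5 ← R5 + (6)·R1: [0, -19, 11, -4, 45]
R3 ← R3 − (11)·R2: [0, 0, -42, 102, 1]
R4 ← R4 − (7/2)·R2: [0, 0, -12, 30, 1/2]
R5 ← R5 + (19/2)·R2: [0, 0, 30, -80, -5/2]
R4 ← R4 − (2/7)·R3: [0, 0, 0, 6/7, 3/14]
R5 ← R5 + (5/7)·R3: [0, 0, 0, -50/7, -25/14]
R5 ← R5 + (25/3)·R4: [0, 0, 0, 0, 0]
4 nonzero rows, so rank(M) = 4.
M has 5 columns; by rank–nullity, nullity = 5 − 4 = 1.

1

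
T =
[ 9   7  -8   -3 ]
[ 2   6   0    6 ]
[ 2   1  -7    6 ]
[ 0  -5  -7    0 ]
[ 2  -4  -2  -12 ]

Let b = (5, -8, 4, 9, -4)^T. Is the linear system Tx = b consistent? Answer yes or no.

Row reduce the augmented matrix [T | b].
R2 ← R2 − (2/9)·R1: [0, 40/9, 16/9, 20/3, -82/9]
R3 ← R3 − (2/9)·R1: [0, -5/9, -47/9, 20/3, 26/9]
R5 ← R5 − (2/9)·R1: [0, -50/9, -2/9, -34/3, -46/9]
R3 ← R3 + (1/8)·R2: [0, 0, -5, 15/2, 7/4]
R4 ← R4 + (9/8)·R2: [0, 0, -5, 15/2, -5/4]
R5 ← R5 + (5/4)·R2: [0, 0, 2, -3, -33/2]
R4 ← R4 − R3: [0, 0, 0, 0, -3]
R5 ← R5 + (2/5)·R3: [0, 0, 0, 0, -79/5]
R5 ← R5 − (79/15)·R4: [0, 0, 0, 0, 0]
The echelon form has 4 nonzero rows; the last pivot sits in the augmented column, so rank(T) = 3 but rank([T|b]) = 4.
Since the ranks differ, the system is inconsistent.

no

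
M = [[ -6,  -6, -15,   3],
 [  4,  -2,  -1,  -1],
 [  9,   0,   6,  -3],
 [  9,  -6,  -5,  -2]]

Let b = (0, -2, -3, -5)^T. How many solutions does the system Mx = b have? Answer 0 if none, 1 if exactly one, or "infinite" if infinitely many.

Row reduce the augmented matrix [M | b].
R2 ← R2 + (2/3)·R1: [0, -6, -11, 1, -2]
R3 ← R3 + (3/2)·R1: [0, -9, -33/2, 3/2, -3]
R4 ← R4 + (3/2)·R1: [0, -15, -55/2, 5/2, -5]
R3 ← R3 − (3/2)·R2: [0, 0, 0, 0, 0]
R4 ← R4 − (5/2)·R2: [0, 0, 0, 0, 0]
The echelon form has 2 nonzero rows, and every pivot lies in the first 4 columns, so rank(M) = rank([M|b]) = 2.
The system is consistent.
rank = 2 < 4 unknowns, so there are infinitely many solutions.

infinite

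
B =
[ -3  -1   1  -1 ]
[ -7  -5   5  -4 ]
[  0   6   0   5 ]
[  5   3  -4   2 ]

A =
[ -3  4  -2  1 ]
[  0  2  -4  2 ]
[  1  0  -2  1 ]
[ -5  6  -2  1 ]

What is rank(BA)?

First compute BA:
[[ 15, -20,  10,  -5],
 [ 46, -62,  32, -16],
 [-25,  42, -34,  17],
 [-29,  38, -18,   9]]
Now row reduce the product.
R2 ← R2 − (46/15)·R1: [0, -2/3, 4/3, -2/3]
R3 ← R3 + (5/3)·R1: [0, 26/3, -52/3, 26/3]
R4 ← R4 + (29/15)·R1: [0, -2/3, 4/3, -2/3]
R3 ← R3 + (13)·R2: [0, 0, 0, 0]
R4 ← R4 − R2: [0, 0, 0, 0]
2 nonzero rows, so rank(BA) = 2.

2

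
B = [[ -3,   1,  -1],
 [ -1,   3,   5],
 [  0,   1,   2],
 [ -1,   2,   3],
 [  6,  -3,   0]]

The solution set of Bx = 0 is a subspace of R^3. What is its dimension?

Row reduce to echelon form.
R2 ← R2 − (1/3)·R1: [0, 8/3, 16/3]
R4 ← R4 − (1/3)·R1: [0, 5/3, 10/3]
R5 ← R5 + (2)·R1: [0, -1, -2]
R3 ← R3 − (3/8)·R2: [0, 0, 0]
R4 ← R4 − (5/8)·R2: [0, 0, 0]
R5 ← R5 + (3/8)·R2: [0, 0, 0]
2 nonzero rows, so rank(B) = 2.
B has 3 columns; by rank–nullity, nullity = 3 − 2 = 1.

1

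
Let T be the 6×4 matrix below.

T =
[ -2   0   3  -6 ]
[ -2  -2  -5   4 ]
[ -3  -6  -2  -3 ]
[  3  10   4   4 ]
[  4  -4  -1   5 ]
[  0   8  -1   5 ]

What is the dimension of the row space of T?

Row reduce to echelon form.
R2 ← R2 − R1: [0, -2, -8, 10]
R3 ← R3 − (3/2)·R1: [0, -6, -13/2, 6]
R4 ← R4 + (3/2)·R1: [0, 10, 17/2, -5]
R5 ← R5 + (2)·R1: [0, -4, 5, -7]
R3 ← R3 − (3)·R2: [0, 0, 35/2, -24]
R4 ← R4 + (5)·R2: [0, 0, -63/2, 45]
R5 ← R5 − (2)·R2: [0, 0, 21, -27]
R6 ← R6 + (4)·R2: [0, 0, -33, 45]
R4 ← R4 + (9/5)·R3: [0, 0, 0, 9/5]
R5 ← R5 − (6/5)·R3: [0, 0, 0, 9/5]
R6 ← R6 + (66/35)·R3: [0, 0, 0, -9/35]
R5 ← R5 − R4: [0, 0, 0, 0]
R6 ← R6 + (1/7)·R4: [0, 0, 0, 0]
Echelon form has 4 nonzero rows, so rank(T) = 4.
The row space has dimension equal to the rank: 4.

4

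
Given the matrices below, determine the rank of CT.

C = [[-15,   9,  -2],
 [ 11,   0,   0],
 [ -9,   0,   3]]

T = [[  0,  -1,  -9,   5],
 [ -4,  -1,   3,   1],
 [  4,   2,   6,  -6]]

First compute CT:
[[-44,   2, 150, -54],
 [  0, -11, -99,  55],
 [ 12,  15,  99, -63]]
Now row reduce the product.
R3 ← R3 + (3/11)·R1: [0, 171/11, 1539/11, -855/11]
R3 ← R3 + (171/121)·R2: [0, 0, 0, 0]
2 nonzero rows, so rank(CT) = 2.

2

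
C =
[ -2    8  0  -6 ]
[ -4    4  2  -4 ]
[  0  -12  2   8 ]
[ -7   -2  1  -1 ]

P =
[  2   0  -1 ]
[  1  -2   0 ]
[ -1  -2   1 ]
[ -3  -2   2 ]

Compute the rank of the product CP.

2

First compute CP:
[[ 22,  -4, -10],
 [  6,  -4,  -2],
 [-38,   4,  18],
 [-14,   4,   6]]
Now row reduce the product.
R2 ← R2 − (3/11)·R1: [0, -32/11, 8/11]
R3 ← R3 + (19/11)·R1: [0, -32/11, 8/11]
R4 ← R4 + (7/11)·R1: [0, 16/11, -4/11]
R3 ← R3 − R2: [0, 0, 0]
R4 ← R4 + (1/2)·R2: [0, 0, 0]
2 nonzero rows, so rank(CP) = 2.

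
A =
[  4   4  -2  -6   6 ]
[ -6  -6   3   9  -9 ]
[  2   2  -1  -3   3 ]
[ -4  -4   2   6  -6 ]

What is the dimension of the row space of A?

1

Row reduce to echelon form.
R2 ← R2 + (3/2)·R1: [0, 0, 0, 0, 0]
R3 ← R3 − (1/2)·R1: [0, 0, 0, 0, 0]
R4 ← R4 + R1: [0, 0, 0, 0, 0]
Echelon form has 1 nonzero row, so rank(A) = 1.
The row space has dimension equal to the rank: 1.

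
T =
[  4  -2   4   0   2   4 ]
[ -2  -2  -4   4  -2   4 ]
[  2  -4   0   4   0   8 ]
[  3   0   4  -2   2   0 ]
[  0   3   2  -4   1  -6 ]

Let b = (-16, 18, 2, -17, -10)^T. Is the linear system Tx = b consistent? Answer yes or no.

Row reduce the augmented matrix [T | b].
R2 ← R2 + (1/2)·R1: [0, -3, -2, 4, -1, 6, 10]
R3 ← R3 − (1/2)·R1: [0, -3, -2, 4, -1, 6, 10]
R4 ← R4 − (3/4)·R1: [0, 3/2, 1, -2, 1/2, -3, -5]
R3 ← R3 − R2: [0, 0, 0, 0, 0, 0, 0]
R4 ← R4 + (1/2)·R2: [0, 0, 0, 0, 0, 0, 0]
R5 ← R5 + R2: [0, 0, 0, 0, 0, 0, 0]
The echelon form has 2 nonzero rows, and every pivot lies in the first 6 columns, so rank(T) = rank([T|b]) = 2.
The system is consistent.

yes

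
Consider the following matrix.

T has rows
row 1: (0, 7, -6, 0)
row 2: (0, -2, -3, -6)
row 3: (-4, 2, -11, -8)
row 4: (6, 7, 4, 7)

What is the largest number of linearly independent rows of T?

3

Row reduce to echelon form.
Swap R1 ↔ R3
R4 ← R4 + (3/2)·R1: [0, 10, -25/2, -5]
R3 ← R3 + (7/2)·R2: [0, 0, -33/2, -21]
R4 ← R4 + (5)·R2: [0, 0, -55/2, -35]
R4 ← R4 − (5/3)·R3: [0, 0, 0, 0]
Echelon form has 3 nonzero rows, so rank(T) = 3.
The rank gives the maximum number of linearly independent rows: 3.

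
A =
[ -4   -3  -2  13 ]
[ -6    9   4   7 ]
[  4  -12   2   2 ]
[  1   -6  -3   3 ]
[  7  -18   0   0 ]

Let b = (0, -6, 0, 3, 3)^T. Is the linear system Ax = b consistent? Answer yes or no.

Row reduce the augmented matrix [A | b].
R2 ← R2 − (3/2)·R1: [0, 27/2, 7, -25/2, -6]
R3 ← R3 + R1: [0, -15, 0, 15, 0]
R4 ← R4 + (1/4)·R1: [0, -27/4, -7/2, 25/4, 3]
R5 ← R5 + (7/4)·R1: [0, -93/4, -7/2, 91/4, 3]
R3 ← R3 + (10/9)·R2: [0, 0, 70/9, 10/9, -20/3]
R4 ← R4 + (1/2)·R2: [0, 0, 0, 0, 0]
R5 ← R5 + (31/18)·R2: [0, 0, 77/9, 11/9, -22/3]
R5 ← R5 − (11/10)·R3: [0, 0, 0, 0, 0]
The echelon form has 3 nonzero rows, and every pivot lies in the first 4 columns, so rank(A) = rank([A|b]) = 3.
The system is consistent.

yes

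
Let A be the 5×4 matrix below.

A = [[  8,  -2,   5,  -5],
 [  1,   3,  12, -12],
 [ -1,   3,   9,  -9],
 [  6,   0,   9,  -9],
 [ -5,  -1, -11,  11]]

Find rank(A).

2

Row reduce to echelon form.
R2 ← R2 − (1/8)·R1: [0, 13/4, 91/8, -91/8]
R3 ← R3 + (1/8)·R1: [0, 11/4, 77/8, -77/8]
R4 ← R4 − (3/4)·R1: [0, 3/2, 21/4, -21/4]
R5 ← R5 + (5/8)·R1: [0, -9/4, -63/8, 63/8]
R3 ← R3 − (11/13)·R2: [0, 0, 0, 0]
R4 ← R4 − (6/13)·R2: [0, 0, 0, 0]
R5 ← R5 + (9/13)·R2: [0, 0, 0, 0]
Echelon form has 2 nonzero rows, so rank(A) = 2.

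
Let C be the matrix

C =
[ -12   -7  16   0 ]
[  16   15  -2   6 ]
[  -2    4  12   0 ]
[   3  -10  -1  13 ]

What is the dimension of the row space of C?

4

Row reduce to echelon form.
R2 ← R2 + (4/3)·R1: [0, 17/3, 58/3, 6]
R3 ← R3 − (1/6)·R1: [0, 31/6, 28/3, 0]
R4 ← R4 + (1/4)·R1: [0, -47/4, 3, 13]
R3 ← R3 − (31/34)·R2: [0, 0, -141/17, -93/17]
R4 ← R4 + (141/68)·R2: [0, 0, 1465/34, 865/34]
R4 ← R4 + (1465/282)·R3: [0, 0, 0, -140/47]
Echelon form has 4 nonzero rows, so rank(C) = 4.
The row space has dimension equal to the rank: 4.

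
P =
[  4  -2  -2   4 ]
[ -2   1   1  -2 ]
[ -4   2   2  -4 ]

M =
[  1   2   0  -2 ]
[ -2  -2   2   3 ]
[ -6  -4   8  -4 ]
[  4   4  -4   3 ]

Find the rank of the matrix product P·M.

1

First compute PM:
[[ 36,  36, -36,   6],
 [-18, -18,  18,  -3],
 [-36, -36,  36,  -6]]
Now row reduce the product.
R2 ← R2 + (1/2)·R1: [0, 0, 0, 0]
R3 ← R3 + R1: [0, 0, 0, 0]
1 nonzero row, so rank(PM) = 1.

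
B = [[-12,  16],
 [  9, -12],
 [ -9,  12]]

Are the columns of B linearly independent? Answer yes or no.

no

Row reduce B to echelon form.
R2 ← R2 + (3/4)·R1: [0, 0]
R3 ← R3 − (3/4)·R1: [0, 0]
1 pivot among 2 columns.
Only 1 < 2 pivot columns, so the columns are linearly dependent.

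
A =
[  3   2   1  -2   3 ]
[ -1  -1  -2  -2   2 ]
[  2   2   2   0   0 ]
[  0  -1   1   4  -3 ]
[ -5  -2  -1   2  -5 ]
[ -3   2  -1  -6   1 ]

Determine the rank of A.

3

Row reduce to echelon form.
R2 ← R2 + (1/3)·R1: [0, -1/3, -5/3, -8/3, 3]
R3 ← R3 − (2/3)·R1: [0, 2/3, 4/3, 4/3, -2]
R5 ← R5 + (5/3)·R1: [0, 4/3, 2/3, -4/3, 0]
R6 ← R6 + R1: [0, 4, 0, -8, 4]
R3 ← R3 + (2)·R2: [0, 0, -2, -4, 4]
R4 ← R4 − (3)·R2: [0, 0, 6, 12, -12]
R5 ← R5 + (4)·R2: [0, 0, -6, -12, 12]
R6 ← R6 + (12)·R2: [0, 0, -20, -40, 40]
R4 ← R4 + (3)·R3: [0, 0, 0, 0, 0]
R5 ← R5 − (3)·R3: [0, 0, 0, 0, 0]
R6 ← R6 − (10)·R3: [0, 0, 0, 0, 0]
Echelon form has 3 nonzero rows, so rank(A) = 3.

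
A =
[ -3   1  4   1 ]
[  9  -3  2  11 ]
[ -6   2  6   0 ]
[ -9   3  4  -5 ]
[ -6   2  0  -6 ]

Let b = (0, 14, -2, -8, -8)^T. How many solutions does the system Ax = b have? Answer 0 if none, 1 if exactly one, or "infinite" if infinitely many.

Row reduce the augmented matrix [A | b].
R2 ← R2 + (3)·R1: [0, 0, 14, 14, 14]
R3 ← R3 − (2)·R1: [0, 0, -2, -2, -2]
R4 ← R4 − (3)·R1: [0, 0, -8, -8, -8]
R5 ← R5 − (2)·R1: [0, 0, -8, -8, -8]
R3 ← R3 + (1/7)·R2: [0, 0, 0, 0, 0]
R4 ← R4 + (4/7)·R2: [0, 0, 0, 0, 0]
R5 ← R5 + (4/7)·R2: [0, 0, 0, 0, 0]
The echelon form has 2 nonzero rows, and every pivot lies in the first 4 columns, so rank(A) = rank([A|b]) = 2.
The system is consistent.
rank = 2 < 4 unknowns, so there are infinitely many solutions.

infinite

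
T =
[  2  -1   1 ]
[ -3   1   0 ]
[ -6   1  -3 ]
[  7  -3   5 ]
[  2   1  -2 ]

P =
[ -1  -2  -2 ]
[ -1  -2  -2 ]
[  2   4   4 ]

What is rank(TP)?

1

First compute TP:
[[  1,   2,   2],
 [  2,   4,   4],
 [ -1,  -2,  -2],
 [  6,  12,  12],
 [ -7, -14, -14]]
Now row reduce the product.
R2 ← R2 − (2)·R1: [0, 0, 0]
R3 ← R3 + R1: [0, 0, 0]
R4 ← R4 − (6)·R1: [0, 0, 0]
R5 ← R5 + (7)·R1: [0, 0, 0]
1 nonzero row, so rank(TP) = 1.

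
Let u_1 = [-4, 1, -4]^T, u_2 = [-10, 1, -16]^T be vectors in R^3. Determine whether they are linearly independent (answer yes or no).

yes

Form the matrix with these vectors as rows and row reduce.
R2 ← R2 − (5/2)·R1: [0, -3/2, -6]
2 nonzero rows, so the 2 vectors span a space of dimension 2.
Since 2 = 2, the vectors are linearly independent.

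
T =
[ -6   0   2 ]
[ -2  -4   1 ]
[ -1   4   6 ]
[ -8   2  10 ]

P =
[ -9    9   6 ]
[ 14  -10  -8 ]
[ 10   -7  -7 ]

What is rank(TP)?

First compute TP:
[[ 74, -68, -50],
 [-28,  15,  13],
 [125, -91, -80],
 [200, -162, -134]]
Now row reduce the product.
R2 ← R2 + (14/37)·R1: [0, -397/37, -219/37]
R3 ← R3 − (125/74)·R1: [0, 883/37, 165/37]
R4 ← R4 − (100/37)·R1: [0, 806/37, 42/37]
R3 ← R3 + (883/397)·R2: [0, 0, -3456/397]
R4 ← R4 + (806/397)·R2: [0, 0, -4320/397]
R4 ← R4 − (5/4)·R3: [0, 0, 0]
3 nonzero rows, so rank(TP) = 3.

3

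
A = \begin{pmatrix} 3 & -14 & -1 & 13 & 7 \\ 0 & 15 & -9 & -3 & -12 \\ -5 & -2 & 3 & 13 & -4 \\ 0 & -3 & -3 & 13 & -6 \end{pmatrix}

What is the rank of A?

Row reduce to echelon form.
R3 ← R3 + (5/3)·R1: [0, -76/3, 4/3, 104/3, 23/3]
R3 ← R3 + (76/45)·R2: [0, 0, -208/15, 148/5, -63/5]
R4 ← R4 + (1/5)·R2: [0, 0, -24/5, 62/5, -42/5]
R4 ← R4 − (9/26)·R3: [0, 0, 0, 28/13, -105/26]
Echelon form has 4 nonzero rows, so rank(A) = 4.

4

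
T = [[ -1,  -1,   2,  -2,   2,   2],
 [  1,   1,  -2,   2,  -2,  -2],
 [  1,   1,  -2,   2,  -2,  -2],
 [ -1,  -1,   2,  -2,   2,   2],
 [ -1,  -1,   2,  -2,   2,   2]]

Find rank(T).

Row reduce to echelon form.
R2 ← R2 + R1: [0, 0, 0, 0, 0, 0]
R3 ← R3 + R1: [0, 0, 0, 0, 0, 0]
R4 ← R4 − R1: [0, 0, 0, 0, 0, 0]
R5 ← R5 − R1: [0, 0, 0, 0, 0, 0]
Echelon form has 1 nonzero row, so rank(T) = 1.

1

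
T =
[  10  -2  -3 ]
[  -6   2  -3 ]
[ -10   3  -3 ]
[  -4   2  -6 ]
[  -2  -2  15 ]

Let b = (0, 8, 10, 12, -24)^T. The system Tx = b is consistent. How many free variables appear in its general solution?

Row reduce the augmented matrix [T | b].
R2 ← R2 + (3/5)·R1: [0, 4/5, -24/5, 8]
R3 ← R3 + R1: [0, 1, -6, 10]
R4 ← R4 + (2/5)·R1: [0, 6/5, -36/5, 12]
R5 ← R5 + (1/5)·R1: [0, -12/5, 72/5, -24]
R3 ← R3 − (5/4)·R2: [0, 0, 0, 0]
R4 ← R4 − (3/2)·R2: [0, 0, 0, 0]
R5 ← R5 + (3)·R2: [0, 0, 0, 0]
The echelon form has 2 nonzero rows, and every pivot lies in the first 3 columns, so rank(T) = rank([T|b]) = 2.
The system is consistent.
Free variables = (unknowns) − (rank) = 3 − 2 = 1.

1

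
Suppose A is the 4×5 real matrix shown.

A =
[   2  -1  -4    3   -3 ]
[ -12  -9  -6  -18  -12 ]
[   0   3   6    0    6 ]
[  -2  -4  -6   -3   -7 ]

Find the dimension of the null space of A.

3

Row reduce to echelon form.
R2 ← R2 + (6)·R1: [0, -15, -30, 0, -30]
R4 ← R4 + R1: [0, -5, -10, 0, -10]
R3 ← R3 + (1/5)·R2: [0, 0, 0, 0, 0]
R4 ← R4 − (1/3)·R2: [0, 0, 0, 0, 0]
2 nonzero rows, so rank(A) = 2.
A has 5 columns; by rank–nullity, nullity = 5 − 2 = 3.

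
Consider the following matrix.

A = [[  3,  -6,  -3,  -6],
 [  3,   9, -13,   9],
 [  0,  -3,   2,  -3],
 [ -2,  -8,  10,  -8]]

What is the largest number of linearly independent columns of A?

Row reduce to echelon form.
R2 ← R2 − R1: [0, 15, -10, 15]
R4 ← R4 + (2/3)·R1: [0, -12, 8, -12]
R3 ← R3 + (1/5)·R2: [0, 0, 0, 0]
R4 ← R4 + (4/5)·R2: [0, 0, 0, 0]
Echelon form has 2 nonzero rows, so rank(A) = 2.
The rank gives the maximum number of linearly independent columns: 2.

2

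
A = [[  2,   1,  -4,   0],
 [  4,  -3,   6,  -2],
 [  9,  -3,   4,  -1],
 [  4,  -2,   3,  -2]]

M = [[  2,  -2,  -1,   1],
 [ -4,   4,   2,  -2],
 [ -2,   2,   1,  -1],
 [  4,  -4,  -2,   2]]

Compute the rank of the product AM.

First compute AM:
[[  8,  -8,  -4,   4],
 [  0,   0,   0,   0],
 [ 18, -18,  -9,   9],
 [  2,  -2,  -1,   1]]
Now row reduce the product.
R3 ← R3 − (9/4)·R1: [0, 0, 0, 0]
R4 ← R4 − (1/4)·R1: [0, 0, 0, 0]
1 nonzero row, so rank(AM) = 1.

1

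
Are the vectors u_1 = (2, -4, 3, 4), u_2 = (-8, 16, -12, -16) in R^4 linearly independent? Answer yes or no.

Form the matrix with these vectors as rows and row reduce.
R2 ← R2 + (4)·R1: [0, 0, 0, 0]
1 nonzero row, so the 2 vectors span a space of dimension 1.
Since 1 < 2, the vectors are linearly dependent.

no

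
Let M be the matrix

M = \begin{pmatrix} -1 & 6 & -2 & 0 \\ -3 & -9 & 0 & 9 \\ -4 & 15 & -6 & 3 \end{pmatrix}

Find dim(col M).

Row reduce to echelon form.
R2 ← R2 − (3)·R1: [0, -27, 6, 9]
R3 ← R3 − (4)·R1: [0, -9, 2, 3]
R3 ← R3 − (1/3)·R2: [0, 0, 0, 0]
Echelon form has 2 nonzero rows, so rank(M) = 2.
The column space has dimension equal to the rank: 2.

2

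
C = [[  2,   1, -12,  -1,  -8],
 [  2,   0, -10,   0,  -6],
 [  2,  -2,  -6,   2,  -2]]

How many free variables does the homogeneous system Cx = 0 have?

Row reduce to echelon form.
R2 ← R2 − R1: [0, -1, 2, 1, 2]
R3 ← R3 − R1: [0, -3, 6, 3, 6]
R3 ← R3 − (3)·R2: [0, 0, 0, 0, 0]
2 nonzero rows, so rank(C) = 2.
C has 5 columns; by rank–nullity, nullity = 5 − 2 = 3.

3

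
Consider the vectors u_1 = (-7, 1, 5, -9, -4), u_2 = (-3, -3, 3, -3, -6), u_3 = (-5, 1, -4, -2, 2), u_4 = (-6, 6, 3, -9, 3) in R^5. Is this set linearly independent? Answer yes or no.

no

Form the matrix with these vectors as rows and row reduce.
R2 ← R2 − (3/7)·R1: [0, -24/7, 6/7, 6/7, -30/7]
R3 ← R3 − (5/7)·R1: [0, 2/7, -53/7, 31/7, 34/7]
R4 ← R4 − (6/7)·R1: [0, 36/7, -9/7, -9/7, 45/7]
R3 ← R3 + (1/12)·R2: [0, 0, -15/2, 9/2, 9/2]
R4 ← R4 + (3/2)·R2: [0, 0, 0, 0, 0]
3 nonzero rows, so the 4 vectors span a space of dimension 3.
Since 3 < 4, the vectors are linearly dependent.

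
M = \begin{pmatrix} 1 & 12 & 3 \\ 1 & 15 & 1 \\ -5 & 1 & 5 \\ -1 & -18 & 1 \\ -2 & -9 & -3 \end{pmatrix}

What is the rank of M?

3

Row reduce to echelon form.
R2 ← R2 − R1: [0, 3, -2]
R3 ← R3 + (5)·R1: [0, 61, 20]
R4 ← R4 + R1: [0, -6, 4]
R5 ← R5 + (2)·R1: [0, 15, 3]
R3 ← R3 − (61/3)·R2: [0, 0, 182/3]
R4 ← R4 + (2)·R2: [0, 0, 0]
R5 ← R5 − (5)·R2: [0, 0, 13]
R5 ← R5 − (3/14)·R3: [0, 0, 0]
Echelon form has 3 nonzero rows, so rank(M) = 3.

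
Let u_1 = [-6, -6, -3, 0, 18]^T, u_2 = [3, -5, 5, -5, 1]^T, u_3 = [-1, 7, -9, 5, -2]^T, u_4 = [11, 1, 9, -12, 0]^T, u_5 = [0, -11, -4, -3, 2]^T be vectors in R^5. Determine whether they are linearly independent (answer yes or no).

yes

Form the matrix with these vectors as rows and row reduce.
R2 ← R2 + (1/2)·R1: [0, -8, 7/2, -5, 10]
R3 ← R3 − (1/6)·R1: [0, 8, -17/2, 5, -5]
R4 ← R4 + (11/6)·R1: [0, -10, 7/2, -12, 33]
R3 ← R3 + R2: [0, 0, -5, 0, 5]
R4 ← R4 − (5/4)·R2: [0, 0, -7/8, -23/4, 41/2]
R5 ← R5 − (11/8)·R2: [0, 0, -141/16, 31/8, -47/4]
R4 ← R4 − (7/40)·R3: [0, 0, 0, -23/4, 157/8]
R5 ← R5 − (141/80)·R3: [0, 0, 0, 31/8, -329/16]
R5 ← R5 + (31/46)·R4: [0, 0, 0, 0, -675/92]
5 nonzero rows, so the 5 vectors span a space of dimension 5.
Since 5 = 5, the vectors are linearly independent.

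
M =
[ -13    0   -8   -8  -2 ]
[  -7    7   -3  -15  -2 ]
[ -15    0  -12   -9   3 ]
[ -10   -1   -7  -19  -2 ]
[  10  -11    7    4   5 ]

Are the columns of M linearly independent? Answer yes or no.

Row reduce M to echelon form.
R2 ← R2 − (7/13)·R1: [0, 7, 17/13, -139/13, -12/13]
R3 ← R3 − (15/13)·R1: [0, 0, -36/13, 3/13, 69/13]
R4 ← R4 − (10/13)·R1: [0, -1, -11/13, -167/13, -6/13]
R5 ← R5 + (10/13)·R1: [0, -11, 11/13, -28/13, 45/13]
R4 ← R4 + (1/7)·R2: [0, 0, -60/91, -1308/91, -54/91]
R5 ← R5 + (11/7)·R2: [0, 0, 264/91, -1725/91, 183/91]
R4 ← R4 − (5/21)·R3: [0, 0, 0, -101/7, -13/7]
R5 ← R5 + (22/21)·R3: [0, 0, 0, -131/7, 53/7]
R5 ← R5 − (131/101)·R4: [0, 0, 0, 0, 1008/101]
5 pivots among 5 columns.
Every column is a pivot column, so the columns are linearly independent.

yes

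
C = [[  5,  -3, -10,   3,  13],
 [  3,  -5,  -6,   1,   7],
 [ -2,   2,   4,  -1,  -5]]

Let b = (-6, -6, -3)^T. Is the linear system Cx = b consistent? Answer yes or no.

no

Row reduce the augmented matrix [C | b].
R2 ← R2 − (3/5)·R1: [0, -16/5, 0, -4/5, -4/5, -12/5]
R3 ← R3 + (2/5)·R1: [0, 4/5, 0, 1/5, 1/5, -27/5]
R3 ← R3 + (1/4)·R2: [0, 0, 0, 0, 0, -6]
The echelon form has 3 nonzero rows; the last pivot sits in the augmented column, so rank(C) = 2 but rank([C|b]) = 3.
Since the ranks differ, the system is inconsistent.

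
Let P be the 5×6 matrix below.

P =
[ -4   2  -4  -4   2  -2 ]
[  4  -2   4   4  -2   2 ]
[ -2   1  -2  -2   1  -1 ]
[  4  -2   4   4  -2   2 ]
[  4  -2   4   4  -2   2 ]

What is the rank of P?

1

Row reduce to echelon form.
R2 ← R2 + R1: [0, 0, 0, 0, 0, 0]
R3 ← R3 − (1/2)·R1: [0, 0, 0, 0, 0, 0]
R4 ← R4 + R1: [0, 0, 0, 0, 0, 0]
R5 ← R5 + R1: [0, 0, 0, 0, 0, 0]
Echelon form has 1 nonzero row, so rank(P) = 1.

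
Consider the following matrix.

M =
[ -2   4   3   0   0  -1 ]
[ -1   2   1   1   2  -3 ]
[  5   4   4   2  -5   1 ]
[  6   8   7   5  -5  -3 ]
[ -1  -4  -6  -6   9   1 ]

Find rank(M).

Row reduce to echelon form.
R2 ← R2 − (1/2)·R1: [0, 0, -1/2, 1, 2, -5/2]
R3 ← R3 + (5/2)·R1: [0, 14, 23/2, 2, -5, -3/2]
R4 ← R4 + (3)·R1: [0, 20, 16, 5, -5, -6]
R5 ← R5 − (1/2)·R1: [0, -6, -15/2, -6, 9, 3/2]
Swap R2 ↔ R3
R4 ← R4 − (10/7)·R2: [0, 0, -3/7, 15/7, 15/7, -27/7]
R5 ← R5 + (3/7)·R2: [0, 0, -18/7, -36/7, 48/7, 6/7]
R4 ← R4 − (6/7)·R3: [0, 0, 0, 9/7, 3/7, -12/7]
R5 ← R5 − (36/7)·R3: [0, 0, 0, -72/7, -24/7, 96/7]
R5 ← R5 + (8)·R4: [0, 0, 0, 0, 0, 0]
Echelon form has 4 nonzero rows, so rank(M) = 4.

4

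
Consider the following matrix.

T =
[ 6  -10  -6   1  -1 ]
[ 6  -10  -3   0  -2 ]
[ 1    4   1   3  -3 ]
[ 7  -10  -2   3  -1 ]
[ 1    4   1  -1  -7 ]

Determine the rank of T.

Row reduce to echelon form.
R2 ← R2 − R1: [0, 0, 3, -1, -1]
R3 ← R3 − (1/6)·R1: [0, 17/3, 2, 17/6, -17/6]
R4 ← R4 − (7/6)·R1: [0, 5/3, 5, 11/6, 1/6]
R5 ← R5 − (1/6)·R1: [0, 17/3, 2, -7/6, -41/6]
Swap R2 ↔ R3
R4 ← R4 − (5/17)·R2: [0, 0, 75/17, 1, 1]
R5 ← R5 − R2: [0, 0, 0, -4, -4]
R4 ← R4 − (25/17)·R3: [0, 0, 0, 42/17, 42/17]
R5 ← R5 + (34/21)·R4: [0, 0, 0, 0, 0]
Echelon form has 4 nonzero rows, so rank(T) = 4.

4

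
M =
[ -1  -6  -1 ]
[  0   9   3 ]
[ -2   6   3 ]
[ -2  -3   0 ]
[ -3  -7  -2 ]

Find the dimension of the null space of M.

Row reduce to echelon form.
R3 ← R3 − (2)·R1: [0, 18, 5]
R4 ← R4 − (2)·R1: [0, 9, 2]
R5 ← R5 − (3)·R1: [0, 11, 1]
R3 ← R3 − (2)·R2: [0, 0, -1]
R4 ← R4 − R2: [0, 0, -1]
R5 ← R5 − (11/9)·R2: [0, 0, -8/3]
R4 ← R4 − R3: [0, 0, 0]
R5 ← R5 − (8/3)·R3: [0, 0, 0]
3 nonzero rows, so rank(M) = 3.
M has 3 columns; by rank–nullity, nullity = 3 − 3 = 0.

0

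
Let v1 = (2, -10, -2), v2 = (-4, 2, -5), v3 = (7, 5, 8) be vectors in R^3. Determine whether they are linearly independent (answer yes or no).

yes

Form the matrix with these vectors as rows and row reduce.
R2 ← R2 + (2)·R1: [0, -18, -9]
R3 ← R3 − (7/2)·R1: [0, 40, 15]
R3 ← R3 + (20/9)·R2: [0, 0, -5]
3 nonzero rows, so the 3 vectors span a space of dimension 3.
Since 3 = 3, the vectors are linearly independent.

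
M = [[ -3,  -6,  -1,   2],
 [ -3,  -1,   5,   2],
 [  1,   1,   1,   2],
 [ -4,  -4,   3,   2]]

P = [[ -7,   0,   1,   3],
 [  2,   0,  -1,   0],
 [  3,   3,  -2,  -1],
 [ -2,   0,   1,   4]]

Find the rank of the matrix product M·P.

First compute MP:
[[  2,  -3,   7,   0],
 [ 30,  15, -10,  -6],
 [ -6,   3,   0,  10],
 [ 25,   9,  -4,  -7]]
Now row reduce the product.
R2 ← R2 − (15)·R1: [0, 60, -115, -6]
R3 ← R3 + (3)·R1: [0, -6, 21, 10]
R4 ← R4 − (25/2)·R1: [0, 93/2, -183/2, -7]
R3 ← R3 + (1/10)·R2: [0, 0, 19/2, 47/5]
R4 ← R4 − (31/40)·R2: [0, 0, -19/8, -47/20]
R4 ← R4 + (1/4)·R3: [0, 0, 0, 0]
3 nonzero rows, so rank(MP) = 3.

3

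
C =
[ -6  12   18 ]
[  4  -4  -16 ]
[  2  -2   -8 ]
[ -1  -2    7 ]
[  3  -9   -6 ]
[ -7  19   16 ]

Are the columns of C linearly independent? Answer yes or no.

no

Row reduce C to echelon form.
R2 ← R2 + (2/3)·R1: [0, 4, -4]
R3 ← R3 + (1/3)·R1: [0, 2, -2]
R4 ← R4 − (1/6)·R1: [0, -4, 4]
R5 ← R5 + (1/2)·R1: [0, -3, 3]
R6 ← R6 − (7/6)·R1: [0, 5, -5]
R3 ← R3 − (1/2)·R2: [0, 0, 0]
R4 ← R4 + R2: [0, 0, 0]
R5 ← R5 + (3/4)·R2: [0, 0, 0]
R6 ← R6 − (5/4)·R2: [0, 0, 0]
2 pivots among 3 columns.
Only 2 < 3 pivot columns, so the columns are linearly dependent.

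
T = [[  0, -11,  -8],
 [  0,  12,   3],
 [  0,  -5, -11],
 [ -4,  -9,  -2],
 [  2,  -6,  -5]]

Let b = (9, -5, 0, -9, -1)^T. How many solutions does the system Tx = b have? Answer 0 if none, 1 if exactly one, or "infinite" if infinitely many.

Row reduce the augmented matrix [T | b].
Swap R1 ↔ R4
R5 ← R5 + (1/2)·R1: [0, -21/2, -6, -11/2]
R3 ← R3 + (5/12)·R2: [0, 0, -39/4, -25/12]
R4 ← R4 + (11/12)·R2: [0, 0, -21/4, 53/12]
R5 ← R5 + (7/8)·R2: [0, 0, -27/8, -79/8]
R4 ← R4 − (7/13)·R3: [0, 0, 0, 72/13]
R5 ← R5 − (9/26)·R3: [0, 0, 0, -119/13]
R5 ← R5 + (119/72)·R4: [0, 0, 0, 0]
The echelon form has 4 nonzero rows; the last pivot sits in the augmented column, so rank(T) = 3 but rank([T|b]) = 4.
Since the ranks differ, the system is inconsistent.
It has no solutions.

0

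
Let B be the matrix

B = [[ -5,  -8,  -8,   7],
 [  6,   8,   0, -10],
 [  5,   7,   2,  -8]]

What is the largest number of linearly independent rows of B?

Row reduce to echelon form.
R2 ← R2 + (6/5)·R1: [0, -8/5, -48/5, -8/5]
R3 ← R3 + R1: [0, -1, -6, -1]
R3 ← R3 − (5/8)·R2: [0, 0, 0, 0]
Echelon form has 2 nonzero rows, so rank(B) = 2.
The rank gives the maximum number of linearly independent rows: 2.

2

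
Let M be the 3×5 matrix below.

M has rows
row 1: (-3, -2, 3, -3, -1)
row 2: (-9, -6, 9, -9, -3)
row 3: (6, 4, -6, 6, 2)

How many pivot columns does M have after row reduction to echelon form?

Row reduce to echelon form.
R2 ← R2 − (3)·R1: [0, 0, 0, 0, 0]
R3 ← R3 + (2)·R1: [0, 0, 0, 0, 0]
Echelon form has 1 nonzero row, so rank(M) = 1.
Each nonzero row contributes one pivot column: 1 pivot columns.

1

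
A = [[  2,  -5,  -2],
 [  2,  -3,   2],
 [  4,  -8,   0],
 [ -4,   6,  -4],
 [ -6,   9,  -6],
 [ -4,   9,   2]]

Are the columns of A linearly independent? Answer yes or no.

no

Row reduce A to echelon form.
R2 ← R2 − R1: [0, 2, 4]
R3 ← R3 − (2)·R1: [0, 2, 4]
R4 ← R4 + (2)·R1: [0, -4, -8]
R5 ← R5 + (3)·R1: [0, -6, -12]
R6 ← R6 + (2)·R1: [0, -1, -2]
R3 ← R3 − R2: [0, 0, 0]
R4 ← R4 + (2)·R2: [0, 0, 0]
R5 ← R5 + (3)·R2: [0, 0, 0]
R6 ← R6 + (1/2)·R2: [0, 0, 0]
2 pivots among 3 columns.
Only 2 < 3 pivot columns, so the columns are linearly dependent.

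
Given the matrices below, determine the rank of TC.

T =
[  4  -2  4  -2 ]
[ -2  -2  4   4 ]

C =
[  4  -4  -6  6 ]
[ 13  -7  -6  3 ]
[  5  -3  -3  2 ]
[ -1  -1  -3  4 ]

First compute TC:
[[ 12, -12, -18,  18],
 [-18,   6,   0,   6]]
Now row reduce the product.
R2 ← R2 + (3/2)·R1: [0, -12, -27, 33]
2 nonzero rows, so rank(TC) = 2.

2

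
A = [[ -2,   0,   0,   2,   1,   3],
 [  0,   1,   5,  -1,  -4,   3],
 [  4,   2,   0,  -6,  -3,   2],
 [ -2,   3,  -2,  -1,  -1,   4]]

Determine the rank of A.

4

Row reduce to echelon form.
R3 ← R3 + (2)·R1: [0, 2, 0, -2, -1, 8]
R4 ← R4 − R1: [0, 3, -2, -3, -2, 1]
R3 ← R3 − (2)·R2: [0, 0, -10, 0, 7, 2]
R4 ← R4 − (3)·R2: [0, 0, -17, 0, 10, -8]
R4 ← R4 − (17/10)·R3: [0, 0, 0, 0, -19/10, -57/5]
Echelon form has 4 nonzero rows, so rank(A) = 4.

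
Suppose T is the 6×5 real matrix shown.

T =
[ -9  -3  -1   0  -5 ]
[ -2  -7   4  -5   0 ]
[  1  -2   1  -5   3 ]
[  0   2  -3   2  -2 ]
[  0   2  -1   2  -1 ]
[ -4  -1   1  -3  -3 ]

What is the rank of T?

Row reduce to echelon form.
R2 ← R2 − (2/9)·R1: [0, -19/3, 38/9, -5, 10/9]
R3 ← R3 + (1/9)·R1: [0, -7/3, 8/9, -5, 22/9]
R6 ← R6 − (4/9)·R1: [0, 1/3, 13/9, -3, -7/9]
R3 ← R3 − (7/19)·R2: [0, 0, -2/3, -60/19, 116/57]
R4 ← R4 + (6/19)·R2: [0, 0, -5/3, 8/19, -94/57]
R5 ← R5 + (6/19)·R2: [0, 0, 1/3, 8/19, -37/57]
R6 ← R6 + (1/19)·R2: [0, 0, 5/3, -62/19, -41/57]
R4 ← R4 − (5/2)·R3: [0, 0, 0, 158/19, -128/19]
R5 ← R5 + (1/2)·R3: [0, 0, 0, -22/19, 7/19]
R6 ← R6 + (5/2)·R3: [0, 0, 0, -212/19, 83/19]
R5 ← R5 + (11/79)·R4: [0, 0, 0, 0, -45/79]
R6 ← R6 + (106/79)·R4: [0, 0, 0, 0, -369/79]
R6 ← R6 − (41/5)·R5: [0, 0, 0, 0, 0]
Echelon form has 5 nonzero rows, so rank(T) = 5.

5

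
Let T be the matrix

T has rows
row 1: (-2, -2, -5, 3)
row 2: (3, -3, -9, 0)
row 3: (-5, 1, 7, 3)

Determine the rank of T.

3

Row reduce to echelon form.
R2 ← R2 + (3/2)·R1: [0, -6, -33/2, 9/2]
R3 ← R3 − (5/2)·R1: [0, 6, 39/2, -9/2]
R3 ← R3 + R2: [0, 0, 3, 0]
Echelon form has 3 nonzero rows, so rank(T) = 3.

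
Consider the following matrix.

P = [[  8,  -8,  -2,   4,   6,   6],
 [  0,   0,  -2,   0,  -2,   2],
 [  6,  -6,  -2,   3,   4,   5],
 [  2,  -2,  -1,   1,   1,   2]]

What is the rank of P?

Row reduce to echelon form.
R3 ← R3 − (3/4)·R1: [0, 0, -1/2, 0, -1/2, 1/2]
R4 ← R4 − (1/4)·R1: [0, 0, -1/2, 0, -1/2, 1/2]
R3 ← R3 − (1/4)·R2: [0, 0, 0, 0, 0, 0]
R4 ← R4 − (1/4)·R2: [0, 0, 0, 0, 0, 0]
Echelon form has 2 nonzero rows, so rank(P) = 2.

2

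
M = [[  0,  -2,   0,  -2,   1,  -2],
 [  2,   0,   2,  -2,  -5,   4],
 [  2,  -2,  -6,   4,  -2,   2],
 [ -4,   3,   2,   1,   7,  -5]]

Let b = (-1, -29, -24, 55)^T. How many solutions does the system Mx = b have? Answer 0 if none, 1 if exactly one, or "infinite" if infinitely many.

infinite

Row reduce the augmented matrix [M | b].
Swap R1 ↔ R2
R3 ← R3 − R1: [0, -2, -8, 6, 3, -2, 5]
R4 ← R4 + (2)·R1: [0, 3, 6, -3, -3, 3, -3]
R3 ← R3 − R2: [0, 0, -8, 8, 2, 0, 6]
R4 ← R4 + (3/2)·R2: [0, 0, 6, -6, -3/2, 0, -9/2]
R4 ← R4 + (3/4)·R3: [0, 0, 0, 0, 0, 0, 0]
The echelon form has 3 nonzero rows, and every pivot lies in the first 6 columns, so rank(M) = rank([M|b]) = 3.
The system is consistent.
rank = 3 < 6 unknowns, so there are infinitely many solutions.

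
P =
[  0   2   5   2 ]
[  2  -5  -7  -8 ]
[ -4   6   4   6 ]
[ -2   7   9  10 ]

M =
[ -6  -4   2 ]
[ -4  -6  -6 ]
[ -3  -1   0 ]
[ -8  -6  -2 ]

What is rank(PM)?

3

First compute PM:
[[-39, -29, -16],
 [ 93,  77,  50],
 [-60, -60, -56],
 [-123, -103, -66]]
Now row reduce the product.
R2 ← R2 + (31/13)·R1: [0, 102/13, 154/13]
R3 ← R3 − (20/13)·R1: [0, -200/13, -408/13]
R4 ← R4 − (41/13)·R1: [0, -150/13, -202/13]
R3 ← R3 + (100/51)·R2: [0, 0, -416/51]
R4 ← R4 + (25/17)·R2: [0, 0, 32/17]
R4 ← R4 + (3/13)·R3: [0, 0, 0]
3 nonzero rows, so rank(PM) = 3.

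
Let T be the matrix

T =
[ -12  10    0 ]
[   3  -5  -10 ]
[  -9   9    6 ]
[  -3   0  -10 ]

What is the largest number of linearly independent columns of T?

Row reduce to echelon form.
R2 ← R2 + (1/4)·R1: [0, -5/2, -10]
R3 ← R3 − (3/4)·R1: [0, 3/2, 6]
R4 ← R4 − (1/4)·R1: [0, -5/2, -10]
R3 ← R3 + (3/5)·R2: [0, 0, 0]
R4 ← R4 − R2: [0, 0, 0]
Echelon form has 2 nonzero rows, so rank(T) = 2.
The rank gives the maximum number of linearly independent columns: 2.

2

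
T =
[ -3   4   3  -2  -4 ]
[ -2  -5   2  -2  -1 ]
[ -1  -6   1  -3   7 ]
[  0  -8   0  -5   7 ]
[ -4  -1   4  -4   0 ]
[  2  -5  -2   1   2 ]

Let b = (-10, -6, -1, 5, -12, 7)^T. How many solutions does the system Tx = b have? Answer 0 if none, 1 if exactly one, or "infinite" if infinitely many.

infinite

Row reduce the augmented matrix [T | b].
R2 ← R2 − (2/3)·R1: [0, -23/3, 0, -2/3, 5/3, 2/3]
R3 ← R3 − (1/3)·R1: [0, -22/3, 0, -7/3, 25/3, 7/3]
R5 ← R5 − (4/3)·R1: [0, -19/3, 0, -4/3, 16/3, 4/3]
R6 ← R6 + (2/3)·R1: [0, -7/3, 0, -1/3, -2/3, 1/3]
R3 ← R3 − (22/23)·R2: [0, 0, 0, -39/23, 155/23, 39/23]
R4 ← R4 − (24/23)·R2: [0, 0, 0, -99/23, 121/23, 99/23]
R5 ← R5 − (19/23)·R2: [0, 0, 0, -18/23, 91/23, 18/23]
R6 ← R6 − (7/23)·R2: [0, 0, 0, -3/23, -27/23, 3/23]
R4 ← R4 − (33/13)·R3: [0, 0, 0, 0, -154/13, 0]
R5 ← R5 − (6/13)·R3: [0, 0, 0, 0, 11/13, 0]
R6 ← R6 − (1/13)·R3: [0, 0, 0, 0, -22/13, 0]
R5 ← R5 + (1/14)·R4: [0, 0, 0, 0, 0, 0]
R6 ← R6 − (1/7)·R4: [0, 0, 0, 0, 0, 0]
The echelon form has 4 nonzero rows, and every pivot lies in the first 5 columns, so rank(T) = rank([T|b]) = 4.
The system is consistent.
rank = 4 < 5 unknowns, so there are infinitely many solutions.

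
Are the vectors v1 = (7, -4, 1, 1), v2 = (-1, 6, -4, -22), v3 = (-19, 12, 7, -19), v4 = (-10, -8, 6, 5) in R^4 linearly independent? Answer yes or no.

yes

Form the matrix with these vectors as rows and row reduce.
R2 ← R2 + (1/7)·R1: [0, 38/7, -27/7, -153/7]
R3 ← R3 + (19/7)·R1: [0, 8/7, 68/7, -114/7]
R4 ← R4 + (10/7)·R1: [0, -96/7, 52/7, 45/7]
R3 ← R3 − (4/19)·R2: [0, 0, 200/19, -222/19]
R4 ← R4 + (48/19)·R2: [0, 0, -44/19, -927/19]
R4 ← R4 + (11/50)·R3: [0, 0, 0, -1284/25]
4 nonzero rows, so the 4 vectors span a space of dimension 4.
Since 4 = 4, the vectors are linearly independent.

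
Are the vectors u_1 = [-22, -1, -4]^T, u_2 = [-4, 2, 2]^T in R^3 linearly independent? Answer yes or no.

yes

Form the matrix with these vectors as rows and row reduce.
R2 ← R2 − (2/11)·R1: [0, 24/11, 30/11]
2 nonzero rows, so the 2 vectors span a space of dimension 2.
Since 2 = 2, the vectors are linearly independent.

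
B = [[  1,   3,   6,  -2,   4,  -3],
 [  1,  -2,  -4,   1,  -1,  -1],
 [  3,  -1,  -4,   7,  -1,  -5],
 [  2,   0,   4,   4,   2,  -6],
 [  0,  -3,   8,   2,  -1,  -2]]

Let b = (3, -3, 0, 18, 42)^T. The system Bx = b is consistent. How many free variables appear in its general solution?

Row reduce the augmented matrix [B | b].
R2 ← R2 − R1: [0, -5, -10, 3, -5, 2, -6]
R3 ← R3 − (3)·R1: [0, -10, -22, 13, -13, 4, -9]
R4 ← R4 − (2)·R1: [0, -6, -8, 8, -6, 0, 12]
R3 ← R3 − (2)·R2: [0, 0, -2, 7, -3, 0, 3]
R4 ← R4 − (6/5)·R2: [0, 0, 4, 22/5, 0, -12/5, 96/5]
R5 ← R5 − (3/5)·R2: [0, 0, 14, 1/5, 2, -16/5, 228/5]
R4 ← R4 + (2)·R3: [0, 0, 0, 92/5, -6, -12/5, 126/5]
R5 ← R5 + (7)·R3: [0, 0, 0, 246/5, -19, -16/5, 333/5]
R5 ← R5 − (123/46)·R4: [0, 0, 0, 0, -68/23, 74/23, -18/23]
The echelon form has 5 nonzero rows, and every pivot lies in the first 6 columns, so rank(B) = rank([B|b]) = 5.
The system is consistent.
Free variables = (unknowns) − (rank) = 6 − 5 = 1.

1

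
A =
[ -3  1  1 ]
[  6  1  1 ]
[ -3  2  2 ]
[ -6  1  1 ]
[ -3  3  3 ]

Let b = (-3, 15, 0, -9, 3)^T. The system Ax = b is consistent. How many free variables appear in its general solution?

1

Row reduce the augmented matrix [A | b].
R2 ← R2 + (2)·R1: [0, 3, 3, 9]
R3 ← R3 − R1: [0, 1, 1, 3]
R4 ← R4 − (2)·R1: [0, -1, -1, -3]
R5 ← R5 − R1: [0, 2, 2, 6]
R3 ← R3 − (1/3)·R2: [0, 0, 0, 0]
R4 ← R4 + (1/3)·R2: [0, 0, 0, 0]
R5 ← R5 − (2/3)·R2: [0, 0, 0, 0]
The echelon form has 2 nonzero rows, and every pivot lies in the first 3 columns, so rank(A) = rank([A|b]) = 2.
The system is consistent.
Free variables = (unknowns) − (rank) = 3 − 2 = 1.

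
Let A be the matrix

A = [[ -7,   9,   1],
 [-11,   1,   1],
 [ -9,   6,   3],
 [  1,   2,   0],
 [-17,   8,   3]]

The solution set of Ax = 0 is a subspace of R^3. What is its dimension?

0

Row reduce to echelon form.
R2 ← R2 − (11/7)·R1: [0, -92/7, -4/7]
R3 ← R3 − (9/7)·R1: [0, -39/7, 12/7]
R4 ← R4 + (1/7)·R1: [0, 23/7, 1/7]
R5 ← R5 − (17/7)·R1: [0, -97/7, 4/7]
R3 ← R3 − (39/92)·R2: [0, 0, 45/23]
R4 ← R4 + (1/4)·R2: [0, 0, 0]
R5 ← R5 − (97/92)·R2: [0, 0, 27/23]
R5 ← R5 − (3/5)·R3: [0, 0, 0]
3 nonzero rows, so rank(A) = 3.
A has 3 columns; by rank–nullity, nullity = 3 − 3 = 0.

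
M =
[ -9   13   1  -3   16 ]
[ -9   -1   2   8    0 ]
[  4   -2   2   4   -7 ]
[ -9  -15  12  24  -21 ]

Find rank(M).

4

Row reduce to echelon form.
R2 ← R2 − R1: [0, -14, 1, 11, -16]
R3 ← R3 + (4/9)·R1: [0, 34/9, 22/9, 8/3, 1/9]
R4 ← R4 − R1: [0, -28, 11, 27, -37]
R3 ← R3 + (17/63)·R2: [0, 0, 19/7, 355/63, -265/63]
R4 ← R4 − (2)·R2: [0, 0, 9, 5, -5]
R4 ← R4 − (63/19)·R3: [0, 0, 0, -260/19, 170/19]
Echelon form has 4 nonzero rows, so rank(M) = 4.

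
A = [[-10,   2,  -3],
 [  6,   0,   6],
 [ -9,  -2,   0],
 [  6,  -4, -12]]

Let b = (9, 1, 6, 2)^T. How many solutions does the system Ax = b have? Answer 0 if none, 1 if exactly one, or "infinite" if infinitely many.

Row reduce the augmented matrix [A | b].
R2 ← R2 + (3/5)·R1: [0, 6/5, 21/5, 32/5]
R3 ← R3 − (9/10)·R1: [0, -19/5, 27/10, -21/10]
R4 ← R4 + (3/5)·R1: [0, -14/5, -69/5, 37/5]
R3 ← R3 + (19/6)·R2: [0, 0, 16, 109/6]
R4 ← R4 + (7/3)·R2: [0, 0, -4, 67/3]
R4 ← R4 + (1/4)·R3: [0, 0, 0, 215/8]
The echelon form has 4 nonzero rows; the last pivot sits in the augmented column, so rank(A) = 3 but rank([A|b]) = 4.
Since the ranks differ, the system is inconsistent.
It has no solutions.

0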